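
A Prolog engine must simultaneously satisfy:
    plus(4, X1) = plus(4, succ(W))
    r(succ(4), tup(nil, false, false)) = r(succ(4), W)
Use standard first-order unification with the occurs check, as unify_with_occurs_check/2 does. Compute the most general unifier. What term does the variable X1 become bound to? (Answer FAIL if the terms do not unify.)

succ(tup(nil, false, false))

Decompose plus/2: 4 = 4,  X1 = succ(W).
Delete trivial equation 4 = 4.
Bind X1 := succ(W); no other remaining equation mentions X1.
Decompose r/2: succ(4) = succ(4),  tup(nil, false, false) = W.
Delete trivial equation succ(4) = succ(4).
Bind W := tup(nil, false, false). Substituting into the earlier binding gives X1 := succ(tup(nil, false, false)).
MGU = { X1 = succ(tup(nil, false, false)), W = tup(nil, false, false) }, so X1 = succ(tup(nil, false, false)).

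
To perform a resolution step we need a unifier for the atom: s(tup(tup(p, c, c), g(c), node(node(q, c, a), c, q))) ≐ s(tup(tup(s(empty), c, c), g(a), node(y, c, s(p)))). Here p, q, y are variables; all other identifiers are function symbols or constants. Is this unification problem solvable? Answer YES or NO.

Decompose s/1: tup(tup(p, c, c), g(c), node(node(q, c, a), c, q)) ≐ tup(tup(s(empty), c, c), g(a), node(y, c, s(p))).
Decompose tup/3: tup(p, c, c) ≐ tup(s(empty), c, c),  g(c) ≐ g(a),  node(node(q, c, a), c, q) ≐ node(y, c, s(p)).
Decompose tup/3: p ≐ s(empty),  c ≐ c,  c ≐ c.
Bind p := s(empty); substituting into the one remaining equation that mentions p gives: node(node(q, c, a), c, q) ≐ node(y, c, s(s(empty))).
Delete trivial equation c ≐ c.
Delete trivial equation c ≐ c.
Decompose g/1: c ≐ a.
Clash: constants c and a differ; no unifier exists.

NO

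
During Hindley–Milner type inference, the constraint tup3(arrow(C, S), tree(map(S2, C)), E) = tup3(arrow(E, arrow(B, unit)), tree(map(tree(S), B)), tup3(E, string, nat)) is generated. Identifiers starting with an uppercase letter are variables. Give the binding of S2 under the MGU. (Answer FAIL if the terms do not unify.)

Decompose tup3/3: arrow(C, S) = arrow(E, arrow(B, unit)),  tree(map(S2, C)) = tree(map(tree(S), B)),  E = tup3(E, string, nat).
Decompose arrow/2: C = E,  S = arrow(B, unit).
Bind C := E; substituting into the one remaining equation that mentions C gives: tree(map(S2, E)) = tree(map(tree(S), B)).
Bind S := arrow(B, unit); substituting into the one remaining equation that mentions S gives: tree(map(S2, E)) = tree(map(tree(arrow(B, unit)), B)).
Decompose tree/1: map(S2, E) = map(tree(arrow(B, unit)), B).
Decompose map/2: S2 = tree(arrow(B, unit)),  E = B.
Bind S2 := tree(arrow(B, unit)); no other remaining equation mentions S2.
Bind E := B; substituting into the remaining equation gives: B = tup3(B, string, nat). Substituting into the earlier binding gives C := B.
Occurs check fails: B occurs in tup3(B, string, nat); the equation B = tup3(B, string, nat) has no finite solution.

FAIL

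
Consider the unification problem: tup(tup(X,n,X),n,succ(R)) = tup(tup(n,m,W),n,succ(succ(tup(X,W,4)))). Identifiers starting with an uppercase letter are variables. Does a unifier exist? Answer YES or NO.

NO

Decompose tup/3: tup(X,n,X) = tup(n,m,W),  n = n,  succ(R) = succ(succ(tup(X,W,4))).
Decompose tup/3: X = n,  n = m,  X = W.
Bind X := n; substituting into the 2 remaining equations that mention X gives: n = W,  succ(R) = succ(succ(tup(n,W,4))).
Clash: constants n and m differ; no unifier exists.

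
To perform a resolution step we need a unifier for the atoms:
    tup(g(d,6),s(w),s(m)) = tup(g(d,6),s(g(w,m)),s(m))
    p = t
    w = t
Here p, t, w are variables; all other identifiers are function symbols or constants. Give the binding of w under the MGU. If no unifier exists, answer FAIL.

Decompose tup/3: g(d,6) = g(d,6),  s(w) = s(g(w,m)),  s(m) = s(m).
Delete trivial equation g(d,6) = g(d,6).
Decompose s/1: w = g(w,m).
Occurs check fails: w occurs in g(w,m); the equation w = g(w,m) has no finite solution.

FAIL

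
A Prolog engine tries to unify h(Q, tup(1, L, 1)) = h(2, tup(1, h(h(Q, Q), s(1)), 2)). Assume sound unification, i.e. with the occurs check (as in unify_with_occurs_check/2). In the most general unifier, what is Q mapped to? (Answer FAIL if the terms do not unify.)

Decompose h/2: Q = 2,  tup(1, L, 1) = tup(1, h(h(Q, Q), s(1)), 2).
Bind Q := 2; substituting into the remaining equation gives: tup(1, L, 1) = tup(1, h(h(2, 2), s(1)), 2).
Decompose tup/3: 1 = 1,  L = h(h(2, 2), s(1)),  1 = 2.
Delete trivial equation 1 = 1.
Bind L := h(h(2, 2), s(1)); no other remaining equation mentions L.
Clash: constants 1 and 2 differ; no unifier exists.

FAIL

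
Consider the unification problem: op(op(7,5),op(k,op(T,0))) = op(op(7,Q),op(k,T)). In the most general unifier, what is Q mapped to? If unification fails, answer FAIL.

FAIL

Decompose op/2: op(7,5) = op(7,Q),  op(k,op(T,0)) = op(k,T).
Decompose op/2: 7 = 7,  5 = Q.
Delete trivial equation 7 = 7.
Bind Q := 5; no other remaining equation mentions Q.
Decompose op/2: k = k,  op(T,0) = T.
Delete trivial equation k = k.
Occurs check fails: T occurs in op(T,0); the equation T = op(T,0) has no finite solution.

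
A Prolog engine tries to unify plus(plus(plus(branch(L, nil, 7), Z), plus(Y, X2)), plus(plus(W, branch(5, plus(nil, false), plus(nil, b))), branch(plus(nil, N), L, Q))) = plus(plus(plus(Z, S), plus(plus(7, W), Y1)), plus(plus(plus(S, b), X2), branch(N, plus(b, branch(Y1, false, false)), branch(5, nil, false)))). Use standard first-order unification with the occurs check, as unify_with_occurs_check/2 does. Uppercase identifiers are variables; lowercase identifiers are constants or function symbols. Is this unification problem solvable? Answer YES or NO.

Decompose plus/2: plus(plus(branch(L, nil, 7), Z), plus(Y, X2)) = plus(plus(Z, S), plus(plus(7, W), Y1)),  plus(plus(W, branch(5, plus(nil, false), plus(nil, b))), branch(plus(nil, N), L, Q)) = plus(plus(plus(S, b), X2), branch(N, plus(b, branch(Y1, false, false)), branch(5, nil, false))).
Decompose plus/2: plus(branch(L, nil, 7), Z) = plus(Z, S),  plus(Y, X2) = plus(plus(7, W), Y1).
Decompose plus/2: branch(L, nil, 7) = Z,  Z = S.
Bind Z := branch(L, nil, 7); substituting into the one remaining equation that mentions Z gives: branch(L, nil, 7) = S.
Bind S := branch(L, nil, 7); substituting into the one remaining equation that mentions S gives: plus(plus(W, branch(5, plus(nil, false), plus(nil, b))), branch(plus(nil, N), L, Q)) = plus(plus(plus(branch(L, nil, 7), b), X2), branch(N, plus(b, branch(Y1, false, false)), branch(5, nil, false))).
Decompose plus/2: Y = plus(7, W),  X2 = Y1.
Bind Y := plus(7, W); no other remaining equation mentions Y.
Bind X2 := Y1; substituting into the remaining equation gives: plus(plus(W, branch(5, plus(nil, false), plus(nil, b))), branch(plus(nil, N), L, Q)) = plus(plus(plus(branch(L, nil, 7), b), Y1), branch(N, plus(b, branch(Y1, false, false)), branch(5, nil, false))).
Decompose plus/2: plus(W, branch(5, plus(nil, false), plus(nil, b))) = plus(plus(branch(L, nil, 7), b), Y1),  branch(plus(nil, N), L, Q) = branch(N, plus(b, branch(Y1, false, false)), branch(5, nil, false)).
Decompose plus/2: W = plus(branch(L, nil, 7), b),  branch(5, plus(nil, false), plus(nil, b)) = Y1.
Bind W := plus(branch(L, nil, 7), b); no other remaining equation mentions W. Substituting into the earlier binding gives Y := plus(7, plus(branch(L, nil, 7), b)).
Bind Y1 := branch(5, plus(nil, false), plus(nil, b)); substituting into the remaining equation gives: branch(plus(nil, N), L, Q) = branch(N, plus(b, branch(branch(5, plus(nil, false), plus(nil, b)), false, false)), branch(5, nil, false)). Substituting into the earlier binding gives X2 := branch(5, plus(nil, false), plus(nil, b)).
Decompose branch/3: plus(nil, N) = N,  L = plus(b, branch(branch(5, plus(nil, false), plus(nil, b)), false, false)),  Q = branch(5, nil, false).
Occurs check fails: N occurs in plus(nil, N); the equation N = plus(nil, N) has no finite solution.

NO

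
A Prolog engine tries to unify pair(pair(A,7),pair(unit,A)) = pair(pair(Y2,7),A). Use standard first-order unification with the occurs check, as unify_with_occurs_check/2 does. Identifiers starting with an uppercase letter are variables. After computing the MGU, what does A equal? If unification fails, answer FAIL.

FAIL

Decompose pair/2: pair(A,7) = pair(Y2,7),  pair(unit,A) = A.
Decompose pair/2: A = Y2,  7 = 7.
Bind A := Y2; substituting into the one remaining equation that mentions A gives: pair(unit,Y2) = Y2.
Delete trivial equation 7 = 7.
Occurs check fails: Y2 occurs in pair(unit,Y2); the equation Y2 = pair(unit,Y2) has no finite solution.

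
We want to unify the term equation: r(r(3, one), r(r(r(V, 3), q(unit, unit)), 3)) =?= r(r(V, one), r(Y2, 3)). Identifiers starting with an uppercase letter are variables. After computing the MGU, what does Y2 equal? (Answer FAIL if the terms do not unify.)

r(r(3, 3), q(unit, unit))

Decompose r/2: r(3, one) =?= r(V, one),  r(r(r(V, 3), q(unit, unit)), 3) =?= r(Y2, 3).
Decompose r/2: 3 =?= V,  one =?= one.
Bind V := 3; substituting into the one remaining equation that mentions V gives: r(r(r(3, 3), q(unit, unit)), 3) =?= r(Y2, 3).
Delete trivial equation one =?= one.
Decompose r/2: r(r(3, 3), q(unit, unit)) =?= Y2,  3 =?= 3.
Bind Y2 := r(r(3, 3), q(unit, unit)); no other remaining equation mentions Y2.
Delete trivial equation 3 =?= 3.
MGU = { V ↦ 3, Y2 ↦ r(r(3, 3), q(unit, unit)) }, so Y2 ↦ r(r(3, 3), q(unit, unit)).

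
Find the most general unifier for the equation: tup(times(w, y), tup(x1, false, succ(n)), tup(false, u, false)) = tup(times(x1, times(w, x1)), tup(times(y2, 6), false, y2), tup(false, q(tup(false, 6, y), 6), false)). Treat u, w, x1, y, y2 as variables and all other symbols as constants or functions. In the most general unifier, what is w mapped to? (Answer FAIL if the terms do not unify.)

times(succ(n), 6)

Decompose tup/3: times(w, y) = times(x1, times(w, x1)),  tup(x1, false, succ(n)) = tup(times(y2, 6), false, y2),  tup(false, u, false) = tup(false, q(tup(false, 6, y), 6), false).
Decompose times/2: w = x1,  y = times(w, x1).
Bind w := x1; substituting into the one remaining equation that mentions w gives: y = times(x1, x1).
Bind y := times(x1, x1); substituting into the one remaining equation that mentions y gives: tup(false, u, false) = tup(false, q(tup(false, 6, times(x1, x1)), 6), false).
Decompose tup/3: x1 = times(y2, 6),  false = false,  succ(n) = y2.
Bind x1 := times(y2, 6); substituting into the one remaining equation that mentions x1 gives: tup(false, u, false) = tup(false, q(tup(false, 6, times(times(y2, 6), times(y2, 6))), 6), false). Substituting into the earlier bindings gives w := times(y2, 6), y := times(times(y2, 6), times(y2, 6)).
Delete trivial equation false = false.
Bind y2 := succ(n); substituting into the remaining equation gives: tup(false, u, false) = tup(false, q(tup(false, 6, times(times(succ(n), 6), times(succ(n), 6))), 6), false). Substituting into the earlier bindings gives w := times(succ(n), 6), y := times(times(succ(n), 6), times(succ(n), 6)), x1 := times(succ(n), 6).
Decompose tup/3: false = false,  u = q(tup(false, 6, times(times(succ(n), 6), times(succ(n), 6))), 6),  false = false.
Delete trivial equation false = false.
Bind u := q(tup(false, 6, times(times(succ(n), 6), times(succ(n), 6))), 6); no other remaining equation mentions u.
Delete trivial equation false = false.
MGU = { w -> times(succ(n), 6), y -> times(times(succ(n), 6), times(succ(n), 6)), x1 -> times(succ(n), 6), y2 -> succ(n), u -> q(tup(false, 6, times(times(succ(n), 6), times(succ(n), 6))), 6) }, so w -> times(succ(n), 6).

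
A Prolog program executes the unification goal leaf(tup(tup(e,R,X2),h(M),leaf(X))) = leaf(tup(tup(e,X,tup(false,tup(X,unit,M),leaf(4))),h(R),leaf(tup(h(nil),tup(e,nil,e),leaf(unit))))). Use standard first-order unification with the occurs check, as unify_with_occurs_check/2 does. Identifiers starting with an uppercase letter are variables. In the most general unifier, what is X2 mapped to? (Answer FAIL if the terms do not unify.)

Decompose leaf/1: tup(tup(e,R,X2),h(M),leaf(X)) = tup(tup(e,X,tup(false,tup(X,unit,M),leaf(4))),h(R),leaf(tup(h(nil),tup(e,nil,e),leaf(unit)))).
Decompose tup/3: tup(e,R,X2) = tup(e,X,tup(false,tup(X,unit,M),leaf(4))),  h(M) = h(R),  leaf(X) = leaf(tup(h(nil),tup(e,nil,e),leaf(unit))).
Decompose tup/3: e = e,  R = X,  X2 = tup(false,tup(X,unit,M),leaf(4)).
Delete trivial equation e = e.
Bind R := X; substituting into the one remaining equation that mentions R gives: h(M) = h(X).
Bind X2 := tup(false,tup(X,unit,M),leaf(4)); no other remaining equation mentions X2.
Decompose h/1: M = X.
Bind M := X; no other remaining equation mentions M. Substituting into the earlier binding gives X2 := tup(false,tup(X,unit,X),leaf(4)).
Decompose leaf/1: X = tup(h(nil),tup(e,nil,e),leaf(unit)).
Bind X := tup(h(nil),tup(e,nil,e),leaf(unit)). Substituting into the earlier bindings gives R := tup(h(nil),tup(e,nil,e),leaf(unit)), X2 := tup(false,tup(tup(h(nil),tup(e,nil,e),leaf(unit)),unit,tup(h(nil),tup(e,nil,e),leaf(unit))),leaf(4)), M := tup(h(nil),tup(e,nil,e),leaf(unit)).
MGU = { R = tup(h(nil),tup(e,nil,e),leaf(unit)), X2 = tup(false,tup(tup(h(nil),tup(e,nil,e),leaf(unit)),unit,tup(h(nil),tup(e,nil,e),leaf(unit))),leaf(4)), M = tup(h(nil),tup(e,nil,e),leaf(unit)), X = tup(h(nil),tup(e,nil,e),leaf(unit)) }, so X2 = tup(false,tup(tup(h(nil),tup(e,nil,e),leaf(unit)),unit,tup(h(nil),tup(e,nil,e),leaf(unit))),leaf(4)).

tup(false,tup(tup(h(nil),tup(e,nil,e),leaf(unit)),unit,tup(h(nil),tup(e,nil,e),leaf(unit))),leaf(4))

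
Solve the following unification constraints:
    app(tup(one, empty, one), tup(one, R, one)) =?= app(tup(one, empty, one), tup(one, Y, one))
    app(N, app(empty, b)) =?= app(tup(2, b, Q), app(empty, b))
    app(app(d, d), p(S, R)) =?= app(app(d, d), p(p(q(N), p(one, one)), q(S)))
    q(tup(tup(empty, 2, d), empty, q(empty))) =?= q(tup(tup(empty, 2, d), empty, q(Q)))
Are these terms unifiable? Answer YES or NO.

Decompose app/2: tup(one, empty, one) =?= tup(one, empty, one),  tup(one, R, one) =?= tup(one, Y, one).
Delete trivial equation tup(one, empty, one) =?= tup(one, empty, one).
Decompose tup/3: one =?= one,  R =?= Y,  one =?= one.
Delete trivial equation one =?= one.
Bind R := Y; substituting into the one remaining equation that mentions R gives: app(app(d, d), p(S, Y)) =?= app(app(d, d), p(p(q(N), p(one, one)), q(S))).
Delete trivial equation one =?= one.
Decompose app/2: N =?= tup(2, b, Q),  app(empty, b) =?= app(empty, b).
Bind N := tup(2, b, Q); substituting into the one remaining equation that mentions N gives: app(app(d, d), p(S, Y)) =?= app(app(d, d), p(p(q(tup(2, b, Q)), p(one, one)), q(S))).
Delete trivial equation app(empty, b) =?= app(empty, b).
Decompose app/2: app(d, d) =?= app(d, d),  p(S, Y) =?= p(p(q(tup(2, b, Q)), p(one, one)), q(S)).
Delete trivial equation app(d, d) =?= app(d, d).
Decompose p/2: S =?= p(q(tup(2, b, Q)), p(one, one)),  Y =?= q(S).
Bind S := p(q(tup(2, b, Q)), p(one, one)); substituting into the one remaining equation that mentions S gives: Y =?= q(p(q(tup(2, b, Q)), p(one, one))).
Bind Y := q(p(q(tup(2, b, Q)), p(one, one))); no other remaining equation mentions Y. Substituting into the earlier binding gives R := q(p(q(tup(2, b, Q)), p(one, one))).
Decompose q/1: tup(tup(empty, 2, d), empty, q(empty)) =?= tup(tup(empty, 2, d), empty, q(Q)).
Decompose tup/3: tup(empty, 2, d) =?= tup(empty, 2, d),  empty =?= empty,  q(empty) =?= q(Q).
Delete trivial equation tup(empty, 2, d) =?= tup(empty, 2, d).
Delete trivial equation empty =?= empty.
Decompose q/1: empty =?= Q.
Bind Q := empty. Substituting into the earlier bindings gives R := q(p(q(tup(2, b, empty)), p(one, one))), N := tup(2, b, empty), S := p(q(tup(2, b, empty)), p(one, one)), Y := q(p(q(tup(2, b, empty)), p(one, one))).
No equations remain and no clash or occurs-check failure arose, so a unifier exists.

YES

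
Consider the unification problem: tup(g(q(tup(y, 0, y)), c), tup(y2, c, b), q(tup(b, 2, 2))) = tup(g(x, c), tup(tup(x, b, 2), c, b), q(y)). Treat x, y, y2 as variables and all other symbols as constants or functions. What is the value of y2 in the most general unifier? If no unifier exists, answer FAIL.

tup(q(tup(tup(b, 2, 2), 0, tup(b, 2, 2))), b, 2)

Decompose tup/3: g(q(tup(y, 0, y)), c) = g(x, c),  tup(y2, c, b) = tup(tup(x, b, 2), c, b),  q(tup(b, 2, 2)) = q(y).
Decompose g/2: q(tup(y, 0, y)) = x,  c = c.
Bind x := q(tup(y, 0, y)); substituting into the one remaining equation that mentions x gives: tup(y2, c, b) = tup(tup(q(tup(y, 0, y)), b, 2), c, b).
Delete trivial equation c = c.
Decompose tup/3: y2 = tup(q(tup(y, 0, y)), b, 2),  c = c,  b = b.
Bind y2 := tup(q(tup(y, 0, y)), b, 2); no other remaining equation mentions y2.
Delete trivial equation c = c.
Delete trivial equation b = b.
Decompose q/1: tup(b, 2, 2) = y.
Bind y := tup(b, 2, 2). Substituting into the earlier bindings gives x := q(tup(tup(b, 2, 2), 0, tup(b, 2, 2))), y2 := tup(q(tup(tup(b, 2, 2), 0, tup(b, 2, 2))), b, 2).
MGU = { x := q(tup(tup(b, 2, 2), 0, tup(b, 2, 2))), y2 := tup(q(tup(tup(b, 2, 2), 0, tup(b, 2, 2))), b, 2), y := tup(b, 2, 2) }, so y2 := tup(q(tup(tup(b, 2, 2), 0, tup(b, 2, 2))), b, 2).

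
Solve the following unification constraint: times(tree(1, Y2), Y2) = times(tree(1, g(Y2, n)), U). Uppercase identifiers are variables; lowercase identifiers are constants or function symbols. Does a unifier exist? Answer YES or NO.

Decompose times/2: tree(1, Y2) = tree(1, g(Y2, n)),  Y2 = U.
Decompose tree/2: 1 = 1,  Y2 = g(Y2, n).
Delete trivial equation 1 = 1.
Occurs check fails: Y2 occurs in g(Y2, n); the equation Y2 = g(Y2, n) has no finite solution.

NO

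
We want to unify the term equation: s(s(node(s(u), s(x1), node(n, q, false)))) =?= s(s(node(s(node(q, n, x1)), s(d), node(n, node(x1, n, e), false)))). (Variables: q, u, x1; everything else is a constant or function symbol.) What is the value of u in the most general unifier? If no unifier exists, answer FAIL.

node(node(d, n, e), n, d)

Decompose s/1: s(node(s(u), s(x1), node(n, q, false))) =?= s(node(s(node(q, n, x1)), s(d), node(n, node(x1, n, e), false))).
Decompose s/1: node(s(u), s(x1), node(n, q, false)) =?= node(s(node(q, n, x1)), s(d), node(n, node(x1, n, e), false)).
Decompose node/3: s(u) =?= s(node(q, n, x1)),  s(x1) =?= s(d),  node(n, q, false) =?= node(n, node(x1, n, e), false).
Decompose s/1: u =?= node(q, n, x1).
Bind u := node(q, n, x1); no other remaining equation mentions u.
Decompose s/1: x1 =?= d.
Bind x1 := d; substituting into the remaining equation gives: node(n, q, false) =?= node(n, node(d, n, e), false). Substituting into the earlier binding gives u := node(q, n, d).
Decompose node/3: n =?= n,  q =?= node(d, n, e),  false =?= false.
Delete trivial equation n =?= n.
Bind q := node(d, n, e); no other remaining equation mentions q. Substituting into the earlier binding gives u := node(node(d, n, e), n, d).
Delete trivial equation false =?= false.
MGU = { u := node(node(d, n, e), n, d), x1 := d, q := node(d, n, e) }, so u := node(node(d, n, e), n, d).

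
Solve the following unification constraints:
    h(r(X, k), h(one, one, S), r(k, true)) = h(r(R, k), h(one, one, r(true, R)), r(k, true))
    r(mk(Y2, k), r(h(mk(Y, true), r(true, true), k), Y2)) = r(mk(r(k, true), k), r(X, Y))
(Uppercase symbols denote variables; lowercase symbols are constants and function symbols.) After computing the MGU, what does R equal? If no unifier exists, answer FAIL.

h(mk(r(k, true), true), r(true, true), k)

Decompose h/3: r(X, k) = r(R, k),  h(one, one, S) = h(one, one, r(true, R)),  r(k, true) = r(k, true).
Decompose r/2: X = R,  k = k.
Bind X := R; substituting into the one remaining equation that mentions X gives: r(mk(Y2, k), r(h(mk(Y, true), r(true, true), k), Y2)) = r(mk(r(k, true), k), r(R, Y)).
Delete trivial equation k = k.
Decompose h/3: one = one,  one = one,  S = r(true, R).
Delete trivial equation one = one.
Delete trivial equation one = one.
Bind S := r(true, R); no other remaining equation mentions S.
Delete trivial equation r(k, true) = r(k, true).
Decompose r/2: mk(Y2, k) = mk(r(k, true), k),  r(h(mk(Y, true), r(true, true), k), Y2) = r(R, Y).
Decompose mk/2: Y2 = r(k, true),  k = k.
Bind Y2 := r(k, true); substituting into the one remaining equation that mentions Y2 gives: r(h(mk(Y, true), r(true, true), k), r(k, true)) = r(R, Y).
Delete trivial equation k = k.
Decompose r/2: h(mk(Y, true), r(true, true), k) = R,  r(k, true) = Y.
Bind R := h(mk(Y, true), r(true, true), k); no other remaining equation mentions R. Substituting into the earlier bindings gives X := h(mk(Y, true), r(true, true), k), S := r(true, h(mk(Y, true), r(true, true), k)).
Bind Y := r(k, true). Substituting into the earlier bindings gives X := h(mk(r(k, true), true), r(true, true), k), S := r(true, h(mk(r(k, true), true), r(true, true), k)), R := h(mk(r(k, true), true), r(true, true), k).
MGU = { X ↦ h(mk(r(k, true), true), r(true, true), k), S ↦ r(true, h(mk(r(k, true), true), r(true, true), k)), Y2 ↦ r(k, true), R ↦ h(mk(r(k, true), true), r(true, true), k), Y ↦ r(k, true) }, so R ↦ h(mk(r(k, true), true), r(true, true), k).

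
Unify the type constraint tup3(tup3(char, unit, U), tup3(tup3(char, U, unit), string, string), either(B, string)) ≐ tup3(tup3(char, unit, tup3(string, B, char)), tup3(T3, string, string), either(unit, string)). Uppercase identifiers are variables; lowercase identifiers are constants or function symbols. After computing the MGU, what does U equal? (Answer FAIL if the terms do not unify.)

tup3(string, unit, char)

Decompose tup3/3: tup3(char, unit, U) ≐ tup3(char, unit, tup3(string, B, char)),  tup3(tup3(char, U, unit), string, string) ≐ tup3(T3, string, string),  either(B, string) ≐ either(unit, string).
Decompose tup3/3: char ≐ char,  unit ≐ unit,  U ≐ tup3(string, B, char).
Delete trivial equation char ≐ char.
Delete trivial equation unit ≐ unit.
Bind U := tup3(string, B, char); substituting into the one remaining equation that mentions U gives: tup3(tup3(char, tup3(string, B, char), unit), string, string) ≐ tup3(T3, string, string).
Decompose tup3/3: tup3(char, tup3(string, B, char), unit) ≐ T3,  string ≐ string,  string ≐ string.
Bind T3 := tup3(char, tup3(string, B, char), unit); no other remaining equation mentions T3.
Delete trivial equation string ≐ string.
Delete trivial equation string ≐ string.
Decompose either/2: B ≐ unit,  string ≐ string.
Bind B := unit; no other remaining equation mentions B. Substituting into the earlier bindings gives U := tup3(string, unit, char), T3 := tup3(char, tup3(string, unit, char), unit).
Delete trivial equation string ≐ string.
MGU = { U -> tup3(string, unit, char), T3 -> tup3(char, tup3(string, unit, char), unit), B -> unit }, so U -> tup3(string, unit, char).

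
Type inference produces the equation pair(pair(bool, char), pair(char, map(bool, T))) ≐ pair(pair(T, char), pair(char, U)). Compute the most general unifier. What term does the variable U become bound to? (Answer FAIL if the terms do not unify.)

map(bool, bool)

Decompose pair/2: pair(bool, char) ≐ pair(T, char),  pair(char, map(bool, T)) ≐ pair(char, U).
Decompose pair/2: bool ≐ T,  char ≐ char.
Bind T := bool; substituting into the one remaining equation that mentions T gives: pair(char, map(bool, bool)) ≐ pair(char, U).
Delete trivial equation char ≐ char.
Decompose pair/2: char ≐ char,  map(bool, bool) ≐ U.
Delete trivial equation char ≐ char.
Bind U := map(bool, bool).
MGU = { T -> bool, U -> map(bool, bool) }, so U -> map(bool, bool).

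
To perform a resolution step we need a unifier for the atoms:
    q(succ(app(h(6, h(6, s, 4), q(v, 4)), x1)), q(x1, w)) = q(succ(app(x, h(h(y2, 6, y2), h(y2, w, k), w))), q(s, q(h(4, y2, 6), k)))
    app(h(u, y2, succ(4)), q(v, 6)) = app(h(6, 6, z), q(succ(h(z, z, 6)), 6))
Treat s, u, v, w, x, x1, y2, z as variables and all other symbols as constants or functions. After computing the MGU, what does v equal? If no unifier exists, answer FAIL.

Decompose q/2: succ(app(h(6, h(6, s, 4), q(v, 4)), x1)) = succ(app(x, h(h(y2, 6, y2), h(y2, w, k), w))),  q(x1, w) = q(s, q(h(4, y2, 6), k)).
Decompose succ/1: app(h(6, h(6, s, 4), q(v, 4)), x1) = app(x, h(h(y2, 6, y2), h(y2, w, k), w)).
Decompose app/2: h(6, h(6, s, 4), q(v, 4)) = x,  x1 = h(h(y2, 6, y2), h(y2, w, k), w).
Bind x := h(6, h(6, s, 4), q(v, 4)); no other remaining equation mentions x.
Bind x1 := h(h(y2, 6, y2), h(y2, w, k), w); substituting into the one remaining equation that mentions x1 gives: q(h(h(y2, 6, y2), h(y2, w, k), w), w) = q(s, q(h(4, y2, 6), k)).
Decompose q/2: h(h(y2, 6, y2), h(y2, w, k), w) = s,  w = q(h(4, y2, 6), k).
Bind s := h(h(y2, 6, y2), h(y2, w, k), w); no other remaining equation mentions s. Substituting into the earlier binding gives x := h(6, h(6, h(h(y2, 6, y2), h(y2, w, k), w), 4), q(v, 4)).
Bind w := q(h(4, y2, 6), k); no other remaining equation mentions w. Substituting into the earlier bindings gives x := h(6, h(6, h(h(y2, 6, y2), h(y2, q(h(4, y2, 6), k), k), q(h(4, y2, 6), k)), 4), q(v, 4)), x1 := h(h(y2, 6, y2), h(y2, q(h(4, y2, 6), k), k), q(h(4, y2, 6), k)), s := h(h(y2, 6, y2), h(y2, q(h(4, y2, 6), k), k), q(h(4, y2, 6), k)).
Decompose app/2: h(u, y2, succ(4)) = h(6, 6, z),  q(v, 6) = q(succ(h(z, z, 6)), 6).
Decompose h/3: u = 6,  y2 = 6,  succ(4) = z.
Bind u := 6; no other remaining equation mentions u.
Bind y2 := 6; no other remaining equation mentions y2. Substituting into the earlier bindings gives x := h(6, h(6, h(h(6, 6, 6), h(6, q(h(4, 6, 6), k), k), q(h(4, 6, 6), k)), 4), q(v, 4)), x1 := h(h(6, 6, 6), h(6, q(h(4, 6, 6), k), k), q(h(4, 6, 6), k)), s := h(h(6, 6, 6), h(6, q(h(4, 6, 6), k), k), q(h(4, 6, 6), k)), w := q(h(4, 6, 6), k).
Bind z := succ(4); substituting into the remaining equation gives: q(v, 6) = q(succ(h(succ(4), succ(4), 6)), 6).
Decompose q/2: v = succ(h(succ(4), succ(4), 6)),  6 = 6.
Bind v := succ(h(succ(4), succ(4), 6)); no other remaining equation mentions v. Substituting into the earlier binding gives x := h(6, h(6, h(h(6, 6, 6), h(6, q(h(4, 6, 6), k), k), q(h(4, 6, 6), k)), 4), q(succ(h(succ(4), succ(4), 6)), 4)).
Delete trivial equation 6 = 6.
MGU = { x ↦ h(6, h(6, h(h(6, 6, 6), h(6, q(h(4, 6, 6), k), k), q(h(4, 6, 6), k)), 4), q(succ(h(succ(4), succ(4), 6)), 4)), x1 ↦ h(h(6, 6, 6), h(6, q(h(4, 6, 6), k), k), q(h(4, 6, 6), k)), s ↦ h(h(6, 6, 6), h(6, q(h(4, 6, 6), k), k), q(h(4, 6, 6), k)), w ↦ q(h(4, 6, 6), k), u ↦ 6, y2 ↦ 6, z ↦ succ(4), v ↦ succ(h(succ(4), succ(4), 6)) }, so v ↦ succ(h(succ(4), succ(4), 6)).

succ(h(succ(4), succ(4), 6))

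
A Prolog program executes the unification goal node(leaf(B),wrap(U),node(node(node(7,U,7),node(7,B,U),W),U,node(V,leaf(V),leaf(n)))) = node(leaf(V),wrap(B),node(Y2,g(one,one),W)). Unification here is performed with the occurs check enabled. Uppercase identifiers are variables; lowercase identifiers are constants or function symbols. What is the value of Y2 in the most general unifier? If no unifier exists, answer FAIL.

Decompose node/3: leaf(B) = leaf(V),  wrap(U) = wrap(B),  node(node(node(7,U,7),node(7,B,U),W),U,node(V,leaf(V),leaf(n))) = node(Y2,g(one,one),W).
Decompose leaf/1: B = V.
Bind B := V; substituting into the remaining equations gives: wrap(U) = wrap(V),  node(node(node(7,U,7),node(7,V,U),W),U,node(V,leaf(V),leaf(n))) = node(Y2,g(one,one),W).
Decompose wrap/1: U = V.
Bind U := V; substituting into the remaining equation gives: node(node(node(7,V,7),node(7,V,V),W),V,node(V,leaf(V),leaf(n))) = node(Y2,g(one,one),W).
Decompose node/3: node(node(7,V,7),node(7,V,V),W) = Y2,  V = g(one,one),  node(V,leaf(V),leaf(n)) = W.
Bind Y2 := node(node(7,V,7),node(7,V,V),W); no other remaining equation mentions Y2.
Bind V := g(one,one); substituting into the remaining equation gives: node(g(one,one),leaf(g(one,one)),leaf(n)) = W. Substituting into the earlier bindings gives B := g(one,one), U := g(one,one), Y2 := node(node(7,g(one,one),7),node(7,g(one,one),g(one,one)),W).
Bind W := node(g(one,one),leaf(g(one,one)),leaf(n)). Substituting into the earlier binding gives Y2 := node(node(7,g(one,one),7),node(7,g(one,one),g(one,one)),node(g(one,one),leaf(g(one,one)),leaf(n))).
MGU = { B ↦ g(one,one), U ↦ g(one,one), Y2 ↦ node(node(7,g(one,one),7),node(7,g(one,one),g(one,one)),node(g(one,one),leaf(g(one,one)),leaf(n))), V ↦ g(one,one), W ↦ node(g(one,one),leaf(g(one,one)),leaf(n)) }, so Y2 ↦ node(node(7,g(one,one),7),node(7,g(one,one),g(one,one)),node(g(one,one),leaf(g(one,one)),leaf(n))).

node(node(7,g(one,one),7),node(7,g(one,one),g(one,one)),node(g(one,one),leaf(g(one,one)),leaf(n)))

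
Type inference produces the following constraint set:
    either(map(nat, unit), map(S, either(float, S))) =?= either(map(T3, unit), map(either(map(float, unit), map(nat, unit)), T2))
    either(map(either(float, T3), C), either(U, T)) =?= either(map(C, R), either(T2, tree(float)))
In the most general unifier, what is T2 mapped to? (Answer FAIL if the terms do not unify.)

either(float, either(map(float, unit), map(nat, unit)))

Decompose either/2: map(nat, unit) =?= map(T3, unit),  map(S, either(float, S)) =?= map(either(map(float, unit), map(nat, unit)), T2).
Decompose map/2: nat =?= T3,  unit =?= unit.
Bind T3 := nat; substituting into the one remaining equation that mentions T3 gives: either(map(either(float, nat), C), either(U, T)) =?= either(map(C, R), either(T2, tree(float))).
Delete trivial equation unit =?= unit.
Decompose map/2: S =?= either(map(float, unit), map(nat, unit)),  either(float, S) =?= T2.
Bind S := either(map(float, unit), map(nat, unit)); substituting into the one remaining equation that mentions S gives: either(float, either(map(float, unit), map(nat, unit))) =?= T2.
Bind T2 := either(float, either(map(float, unit), map(nat, unit))); substituting into the remaining equation gives: either(map(either(float, nat), C), either(U, T)) =?= either(map(C, R), either(either(float, either(map(float, unit), map(nat, unit))), tree(float))).
Decompose either/2: map(either(float, nat), C) =?= map(C, R),  either(U, T) =?= either(either(float, either(map(float, unit), map(nat, unit))), tree(float)).
Decompose map/2: either(float, nat) =?= C,  C =?= R.
Bind C := either(float, nat); substituting into the one remaining equation that mentions C gives: either(float, nat) =?= R.
Bind R := either(float, nat); no other remaining equation mentions R.
Decompose either/2: U =?= either(float, either(map(float, unit), map(nat, unit))),  T =?= tree(float).
Bind U := either(float, either(map(float, unit), map(nat, unit))); no other remaining equation mentions U.
Bind T := tree(float).
MGU = { T3 ↦ nat, S ↦ either(map(float, unit), map(nat, unit)), T2 ↦ either(float, either(map(float, unit), map(nat, unit))), C ↦ either(float, nat), R ↦ either(float, nat), U ↦ either(float, either(map(float, unit), map(nat, unit))), T ↦ tree(float) }, so T2 ↦ either(float, either(map(float, unit), map(nat, unit))).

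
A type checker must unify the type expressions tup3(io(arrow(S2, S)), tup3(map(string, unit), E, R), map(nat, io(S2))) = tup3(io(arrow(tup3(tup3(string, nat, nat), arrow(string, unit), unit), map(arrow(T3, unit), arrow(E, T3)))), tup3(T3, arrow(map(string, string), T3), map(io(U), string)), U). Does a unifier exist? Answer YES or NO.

Decompose tup3/3: io(arrow(S2, S)) = io(arrow(tup3(tup3(string, nat, nat), arrow(string, unit), unit), map(arrow(T3, unit), arrow(E, T3)))),  tup3(map(string, unit), E, R) = tup3(T3, arrow(map(string, string), T3), map(io(U), string)),  map(nat, io(S2)) = U.
Decompose io/1: arrow(S2, S) = arrow(tup3(tup3(string, nat, nat), arrow(string, unit), unit), map(arrow(T3, unit), arrow(E, T3))).
Decompose arrow/2: S2 = tup3(tup3(string, nat, nat), arrow(string, unit), unit),  S = map(arrow(T3, unit), arrow(E, T3)).
Bind S2 := tup3(tup3(string, nat, nat), arrow(string, unit), unit); substituting into the one remaining equation that mentions S2 gives: map(nat, io(tup3(tup3(string, nat, nat), arrow(string, unit), unit))) = U.
Bind S := map(arrow(T3, unit), arrow(E, T3)); no other remaining equation mentions S.
Decompose tup3/3: map(string, unit) = T3,  E = arrow(map(string, string), T3),  R = map(io(U), string).
Bind T3 := map(string, unit); substituting into the one remaining equation that mentions T3 gives: E = arrow(map(string, string), map(string, unit)). Substituting into the earlier binding gives S := map(arrow(map(string, unit), unit), arrow(E, map(string, unit))).
Bind E := arrow(map(string, string), map(string, unit)); no other remaining equation mentions E. Substituting into the earlier binding gives S := map(arrow(map(string, unit), unit), arrow(arrow(map(string, string), map(string, unit)), map(string, unit))).
Bind R := map(io(U), string); no other remaining equation mentions R.
Bind U := map(nat, io(tup3(tup3(string, nat, nat), arrow(string, unit), unit))). Substituting into the earlier binding gives R := map(io(map(nat, io(tup3(tup3(string, nat, nat), arrow(string, unit), unit)))), string).
No equations remain and no clash or occurs-check failure arose, so a unifier exists.

YES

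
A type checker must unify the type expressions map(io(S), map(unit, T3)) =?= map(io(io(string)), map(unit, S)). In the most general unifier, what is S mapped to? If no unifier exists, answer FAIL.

io(string)

Decompose map/2: io(S) =?= io(io(string)),  map(unit, T3) =?= map(unit, S).
Decompose io/1: S =?= io(string).
Bind S := io(string); substituting into the remaining equation gives: map(unit, T3) =?= map(unit, io(string)).
Decompose map/2: unit =?= unit,  T3 =?= io(string).
Delete trivial equation unit =?= unit.
Bind T3 := io(string).
MGU = { S ↦ io(string), T3 ↦ io(string) }, so S ↦ io(string).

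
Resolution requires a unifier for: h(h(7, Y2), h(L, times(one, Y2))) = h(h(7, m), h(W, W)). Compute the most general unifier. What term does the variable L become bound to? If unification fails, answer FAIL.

times(one, m)

Decompose h/2: h(7, Y2) = h(7, m),  h(L, times(one, Y2)) = h(W, W).
Decompose h/2: 7 = 7,  Y2 = m.
Delete trivial equation 7 = 7.
Bind Y2 := m; substituting into the remaining equation gives: h(L, times(one, m)) = h(W, W).
Decompose h/2: L = W,  times(one, m) = W.
Bind L := W; no other remaining equation mentions L.
Bind W := times(one, m). Substituting into the earlier binding gives L := times(one, m).
MGU = { Y2 ↦ m, L ↦ times(one, m), W ↦ times(one, m) }, so L ↦ times(one, m).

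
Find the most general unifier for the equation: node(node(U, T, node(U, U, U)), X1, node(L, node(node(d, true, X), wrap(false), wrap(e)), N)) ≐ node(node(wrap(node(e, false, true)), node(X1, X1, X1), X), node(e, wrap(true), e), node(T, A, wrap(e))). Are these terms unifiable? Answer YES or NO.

Decompose node/3: node(U, T, node(U, U, U)) ≐ node(wrap(node(e, false, true)), node(X1, X1, X1), X),  X1 ≐ node(e, wrap(true), e),  node(L, node(node(d, true, X), wrap(false), wrap(e)), N) ≐ node(T, A, wrap(e)).
Decompose node/3: U ≐ wrap(node(e, false, true)),  T ≐ node(X1, X1, X1),  node(U, U, U) ≐ X.
Bind U := wrap(node(e, false, true)); substituting into the one remaining equation that mentions U gives: node(wrap(node(e, false, true)), wrap(node(e, false, true)), wrap(node(e, false, true))) ≐ X.
Bind T := node(X1, X1, X1); substituting into the one remaining equation that mentions T gives: node(L, node(node(d, true, X), wrap(false), wrap(e)), N) ≐ node(node(X1, X1, X1), A, wrap(e)).
Bind X := node(wrap(node(e, false, true)), wrap(node(e, false, true)), wrap(node(e, false, true))); substituting into the one remaining equation that mentions X gives: node(L, node(node(d, true, node(wrap(node(e, false, true)), wrap(node(e, false, true)), wrap(node(e, false, true)))), wrap(false), wrap(e)), N) ≐ node(node(X1, X1, X1), A, wrap(e)).
Bind X1 := node(e, wrap(true), e); substituting into the remaining equation gives: node(L, node(node(d, true, node(wrap(node(e, false, true)), wrap(node(e, false, true)), wrap(node(e, false, true)))), wrap(false), wrap(e)), N) ≐ node(node(node(e, wrap(true), e), node(e, wrap(true), e), node(e, wrap(true), e)), A, wrap(e)). Substituting into the earlier binding gives T := node(node(e, wrap(true), e), node(e, wrap(true), e), node(e, wrap(true), e)).
Decompose node/3: L ≐ node(node(e, wrap(true), e), node(e, wrap(true), e), node(e, wrap(true), e)),  node(node(d, true, node(wrap(node(e, false, true)), wrap(node(e, false, true)), wrap(node(e, false, true)))), wrap(false), wrap(e)) ≐ A,  N ≐ wrap(e).
Bind L := node(node(e, wrap(true), e), node(e, wrap(true), e), node(e, wrap(true), e)); no other remaining equation mentions L.
Bind A := node(node(d, true, node(wrap(node(e, false, true)), wrap(node(e, false, true)), wrap(node(e, false, true)))), wrap(false), wrap(e)); no other remaining equation mentions A.
Bind N := wrap(e).
No equations remain and no clash or occurs-check failure arose, so a unifier exists.

YES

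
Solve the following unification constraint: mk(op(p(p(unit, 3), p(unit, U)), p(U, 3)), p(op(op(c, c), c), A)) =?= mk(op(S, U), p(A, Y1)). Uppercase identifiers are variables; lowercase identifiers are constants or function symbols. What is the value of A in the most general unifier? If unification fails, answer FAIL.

Decompose mk/2: op(p(p(unit, 3), p(unit, U)), p(U, 3)) =?= op(S, U),  p(op(op(c, c), c), A) =?= p(A, Y1).
Decompose op/2: p(p(unit, 3), p(unit, U)) =?= S,  p(U, 3) =?= U.
Bind S := p(p(unit, 3), p(unit, U)); no other remaining equation mentions S.
Occurs check fails: U occurs in p(U, 3); the equation U =?= p(U, 3) has no finite solution.

FAIL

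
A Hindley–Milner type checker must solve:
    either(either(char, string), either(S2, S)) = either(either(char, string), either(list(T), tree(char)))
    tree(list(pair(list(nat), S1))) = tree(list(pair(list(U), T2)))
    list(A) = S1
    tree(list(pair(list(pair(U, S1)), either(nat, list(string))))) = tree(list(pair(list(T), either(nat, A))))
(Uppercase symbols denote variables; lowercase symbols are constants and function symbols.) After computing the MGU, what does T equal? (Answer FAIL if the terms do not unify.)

pair(nat, list(list(string)))

Decompose either/2: either(char, string) = either(char, string),  either(S2, S) = either(list(T), tree(char)).
Delete trivial equation either(char, string) = either(char, string).
Decompose either/2: S2 = list(T),  S = tree(char).
Bind S2 := list(T); no other remaining equation mentions S2.
Bind S := tree(char); no other remaining equation mentions S.
Decompose tree/1: list(pair(list(nat), S1)) = list(pair(list(U), T2)).
Decompose list/1: pair(list(nat), S1) = pair(list(U), T2).
Decompose pair/2: list(nat) = list(U),  S1 = T2.
Decompose list/1: nat = U.
Bind U := nat; substituting into the one remaining equation that mentions U gives: tree(list(pair(list(pair(nat, S1)), either(nat, list(string))))) = tree(list(pair(list(T), either(nat, A)))).
Bind S1 := T2; substituting into the remaining equations gives: list(A) = T2,  tree(list(pair(list(pair(nat, T2)), either(nat, list(string))))) = tree(list(pair(list(T), either(nat, A)))).
Bind T2 := list(A); substituting into the remaining equation gives: tree(list(pair(list(pair(nat, list(A))), either(nat, list(string))))) = tree(list(pair(list(T), either(nat, A)))). Substituting into the earlier binding gives S1 := list(A).
Decompose tree/1: list(pair(list(pair(nat, list(A))), either(nat, list(string)))) = list(pair(list(T), either(nat, A))).
Decompose list/1: pair(list(pair(nat, list(A))), either(nat, list(string))) = pair(list(T), either(nat, A)).
Decompose pair/2: list(pair(nat, list(A))) = list(T),  either(nat, list(string)) = either(nat, A).
Decompose list/1: pair(nat, list(A)) = T.
Bind T := pair(nat, list(A)); no other remaining equation mentions T. Substituting into the earlier binding gives S2 := list(pair(nat, list(A))).
Decompose either/2: nat = nat,  list(string) = A.
Delete trivial equation nat = nat.
Bind A := list(string). Substituting into the earlier bindings gives S2 := list(pair(nat, list(list(string)))), S1 := list(list(string)), T2 := list(list(string)), T := pair(nat, list(list(string))).
MGU = { S2 ↦ list(pair(nat, list(list(string)))), S ↦ tree(char), U ↦ nat, S1 ↦ list(list(string)), T2 ↦ list(list(string)), T ↦ pair(nat, list(list(string))), A ↦ list(string) }, so T ↦ pair(nat, list(list(string))).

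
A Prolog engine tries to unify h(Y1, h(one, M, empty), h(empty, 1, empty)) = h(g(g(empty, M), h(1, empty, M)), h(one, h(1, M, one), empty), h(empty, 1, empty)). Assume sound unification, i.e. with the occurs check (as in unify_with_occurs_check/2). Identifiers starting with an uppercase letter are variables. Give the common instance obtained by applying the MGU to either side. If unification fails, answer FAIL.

FAIL

Decompose h/3: Y1 = g(g(empty, M), h(1, empty, M)),  h(one, M, empty) = h(one, h(1, M, one), empty),  h(empty, 1, empty) = h(empty, 1, empty).
Bind Y1 := g(g(empty, M), h(1, empty, M)); no other remaining equation mentions Y1.
Decompose h/3: one = one,  M = h(1, M, one),  empty = empty.
Delete trivial equation one = one.
Occurs check fails: M occurs in h(1, M, one); the equation M = h(1, M, one) has no finite solution.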